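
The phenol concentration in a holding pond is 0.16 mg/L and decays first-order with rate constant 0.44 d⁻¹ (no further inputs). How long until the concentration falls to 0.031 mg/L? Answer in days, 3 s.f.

3.73 d

t = ln(C₀/C)/k = ln(0.16/0.031)/0.44 = 1.641/0.44 = 3.73 d.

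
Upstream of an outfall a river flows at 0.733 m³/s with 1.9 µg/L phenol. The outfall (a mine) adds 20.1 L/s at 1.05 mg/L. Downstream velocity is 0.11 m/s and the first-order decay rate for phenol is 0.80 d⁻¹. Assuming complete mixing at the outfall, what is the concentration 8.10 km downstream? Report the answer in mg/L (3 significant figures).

0.0151 mg/L

20.1 L/s = 0.0201 m³/s.
1.9 µg/L = 0.0019 mg/L.
After complete mixing, C₀ = (0.0201·1.05 + 0.733·0.0019) / 0.7531 = 0.02987 mg/L.
Travel time t = 8100 m / 0.11 m/s = 7.364e+04 s = 0.8523 d.
C = 0.02987·exp(−0.80·0.8523) = 0.02987·0.5057 = 0.01511 mg/L.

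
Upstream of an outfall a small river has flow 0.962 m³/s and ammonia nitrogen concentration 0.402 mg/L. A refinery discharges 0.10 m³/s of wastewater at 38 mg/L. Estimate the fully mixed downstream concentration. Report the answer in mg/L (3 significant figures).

By mass balance at complete mixing, C = (0.1·38 + 0.962·0.402) / (0.1 + 0.962) = 4.187/1.062 = 3.942 mg/L.

3.94 mg/L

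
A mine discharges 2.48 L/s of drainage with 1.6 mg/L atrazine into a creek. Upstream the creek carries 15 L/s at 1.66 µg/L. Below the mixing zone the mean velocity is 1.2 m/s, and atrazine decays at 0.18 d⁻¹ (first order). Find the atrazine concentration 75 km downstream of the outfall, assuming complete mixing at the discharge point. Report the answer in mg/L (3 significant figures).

0.201 mg/L

2.48 L/s = 0.00248 m³/s.
15 L/s = 0.015 m³/s.
1.66 µg/L = 0.00166 mg/L.
After complete mixing, C₀ = (0.00248·1.6 + 0.015·0.00166) / 0.01748 = 0.2284 mg/L.
Travel time t = 7.5e+04 m / 1.2 m/s = 6.25e+04 s = 0.7234 d.
C = 0.2284·exp(−0.18·0.7234) = 0.2284·0.8779 = 0.2005 mg/L.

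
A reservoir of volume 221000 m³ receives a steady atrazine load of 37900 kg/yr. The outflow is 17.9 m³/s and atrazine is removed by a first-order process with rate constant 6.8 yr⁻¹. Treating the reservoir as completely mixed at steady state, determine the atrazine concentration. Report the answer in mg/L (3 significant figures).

Outflow Q = 17.9 m³/s × 3.156e+07 s/yr = 5.649e+08 m³/yr.
Steady-state CSTR mass balance: W = Q·C + k·V·C, so C = W/(Q + kV).
Q + kV = 5.649e+08 + 6.8·221000 = 5.664e+08 m³/yr.
C = 37900/5.664e+08 = 6.692e-05 kg/m³ = 0.06692 mg/L.

0.0669 mg/L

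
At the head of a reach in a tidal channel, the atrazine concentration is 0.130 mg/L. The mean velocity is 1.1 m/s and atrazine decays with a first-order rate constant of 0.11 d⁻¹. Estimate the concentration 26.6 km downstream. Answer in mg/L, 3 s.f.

Travel time t = 26.6 km / 1.1 m/s = 2.66e+04/1.1 = 2.418e+04 s = 0.2799 d.
First-order decay: C = 0.130·exp(−0.11·0.2799) = 0.130·0.9697 = 0.1261 mg/L.

0.126 mg/L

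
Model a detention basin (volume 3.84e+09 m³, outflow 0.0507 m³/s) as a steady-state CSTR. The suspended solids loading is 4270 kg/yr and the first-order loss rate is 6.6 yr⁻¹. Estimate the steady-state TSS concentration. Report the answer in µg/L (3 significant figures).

Outflow Q = 0.0507 m³/s × 3.156e+07 s/yr = 1.6e+06 m³/yr.
Steady-state CSTR mass balance: W = Q·C + k·V·C, so C = W/(Q + kV).
Q + kV = 1.6e+06 + 6.6·3.84e+09 = 2.535e+10 m³/yr.
C = 4270/2.535e+10 = 1.685e-07 kg/m³ = 0.0001685 mg/L = 0.1685 µg/L.

0.168 µg/L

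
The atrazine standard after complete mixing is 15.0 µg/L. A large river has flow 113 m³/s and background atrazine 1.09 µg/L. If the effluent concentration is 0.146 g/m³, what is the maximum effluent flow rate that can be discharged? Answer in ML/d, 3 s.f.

1.09 µg/L = 0.00109 mg/L.
15.0 µg/L = 0.015 mg/L.
Mass balance at complete mixing: C_std·(Q_w + Q_r) = Q_w·C_e + Q_r·C_b.
Rearranging, Q_w = Q_r·(C_std − C_b)/(C_e − C_std) = 113·(0.015 − 0.00109) / (0.146 − 0.015) = 12 m³/s.
= 1037 ML/d.

1040 ML/d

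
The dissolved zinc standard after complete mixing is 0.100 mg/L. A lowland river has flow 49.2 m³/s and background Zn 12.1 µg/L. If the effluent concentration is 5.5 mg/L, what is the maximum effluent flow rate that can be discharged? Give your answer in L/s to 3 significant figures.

12.1 µg/L = 0.0121 mg/L.
Mass balance at complete mixing: C_std·(Q_w + Q_r) = Q_w·C_e + Q_r·C_b.
Rearranging, Q_w = Q_r·(C_std − C_b)/(C_e − C_std) = 49.2·(0.1 − 0.0121) / (5.5 − 0.1) = 0.8009 m³/s.
= 800.9 L/s.

801 L/s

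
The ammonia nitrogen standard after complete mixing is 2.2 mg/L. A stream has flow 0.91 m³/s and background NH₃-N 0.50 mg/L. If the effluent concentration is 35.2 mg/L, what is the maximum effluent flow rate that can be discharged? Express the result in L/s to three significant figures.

Mass balance at complete mixing: C_std·(Q_w + Q_r) = Q_w·C_e + Q_r·C_b.
Rearranging, Q_w = Q_r·(C_std − C_b)/(C_e − C_std) = 0.91·(2.2 − 0.5) / (35.2 − 2.2) = 0.04688 m³/s.
= 46.88 L/s.

46.9 L/s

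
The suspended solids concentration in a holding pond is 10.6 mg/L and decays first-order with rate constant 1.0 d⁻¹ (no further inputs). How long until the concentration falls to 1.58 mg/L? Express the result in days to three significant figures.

t = ln(C₀/C)/k = ln(10.6/1.58)/1.0 = 1.903/1.0 = 1.903 d.

1.90 d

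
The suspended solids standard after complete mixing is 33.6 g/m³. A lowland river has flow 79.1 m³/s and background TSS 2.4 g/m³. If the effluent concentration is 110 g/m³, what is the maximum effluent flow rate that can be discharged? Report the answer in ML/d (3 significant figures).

Mass balance at complete mixing: C_std·(Q_w + Q_r) = Q_w·C_e + Q_r·C_b.
Rearranging, Q_w = Q_r·(C_std − C_b)/(C_e − C_std) = 79.1·(33.6 − 2.4) / (110 − 33.6) = 32.3 m³/s.
= 2791 ML/d.

2790 ML/d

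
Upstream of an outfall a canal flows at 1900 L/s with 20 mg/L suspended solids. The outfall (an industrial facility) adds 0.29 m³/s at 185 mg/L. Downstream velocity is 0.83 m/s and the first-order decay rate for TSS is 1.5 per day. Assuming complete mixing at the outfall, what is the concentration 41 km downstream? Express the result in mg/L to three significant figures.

1900 L/s = 1.9 m³/s.
After complete mixing, C₀ = (0.29·185 + 1.9·20) / 2.19 = 41.85 mg/L.
Travel time t = 4.1e+04 m / 0.83 m/s = 4.94e+04 s = 0.5717 d.
C = 41.85·exp(−1.5·0.5717) = 41.85·0.4242 = 17.75 mg/L.

17.8 mg/L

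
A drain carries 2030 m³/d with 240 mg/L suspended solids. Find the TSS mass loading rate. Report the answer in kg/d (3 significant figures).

2030 m³/d = 0.0235 m³/s.
Mass flux = Q·C = 0.0235 m³/s × 240 g/m³ = 5.639 g/s.
= 5.639 g/s × 86.4 = 487.2 kg/d.

487 kg/d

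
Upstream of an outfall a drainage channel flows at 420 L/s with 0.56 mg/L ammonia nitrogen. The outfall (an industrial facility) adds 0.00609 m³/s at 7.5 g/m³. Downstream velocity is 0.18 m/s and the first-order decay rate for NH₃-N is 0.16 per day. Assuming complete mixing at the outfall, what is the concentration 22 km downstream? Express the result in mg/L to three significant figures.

420 L/s = 0.42 m³/s.
After complete mixing, C₀ = (0.00609·7.5 + 0.42·0.56) / 0.4261 = 0.6592 mg/L.
Travel time t = 2.2e+04 m / 0.18 m/s = 1.222e+05 s = 1.415 d.
C = 0.6592·exp(−0.16·1.415) = 0.6592·0.7974 = 0.5257 mg/L.

0.526 mg/L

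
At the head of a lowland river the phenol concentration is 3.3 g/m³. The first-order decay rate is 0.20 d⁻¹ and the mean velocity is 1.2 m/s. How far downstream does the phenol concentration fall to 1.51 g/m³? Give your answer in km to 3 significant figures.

405 km

From C = C₀·e^(−kt), t = ln(C₀/C)/k = ln(3.3/1.51)/0.20 = 0.7818/0.20 = 3.909 d.
Distance = v·t = 1.2 m/s × 3.377e+05 s = 4.053e+05 m = 405.3 km.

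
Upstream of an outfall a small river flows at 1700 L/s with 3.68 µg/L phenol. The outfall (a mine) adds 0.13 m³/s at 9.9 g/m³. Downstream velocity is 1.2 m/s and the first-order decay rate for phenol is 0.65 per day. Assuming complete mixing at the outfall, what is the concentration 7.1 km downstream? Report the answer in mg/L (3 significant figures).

0.676 mg/L

1700 L/s = 1.7 m³/s.
3.68 µg/L = 0.00368 mg/L.
After complete mixing, C₀ = (0.13·9.9 + 1.7·0.00368) / 1.83 = 0.7067 mg/L.
Travel time t = 7100 m / 1.2 m/s = 5917 s = 0.06848 d.
C = 0.7067·exp(−0.65·0.06848) = 0.7067·0.9565 = 0.6759 mg/L.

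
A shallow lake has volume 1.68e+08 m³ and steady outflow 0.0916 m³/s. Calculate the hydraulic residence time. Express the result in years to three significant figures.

Q = 0.0916 m³/s × 3.156e+07 s/yr = 2.891e+06 m³/yr.
Hydraulic residence time τ = V/Q = 1.68e+08/2.891e+06 = 58.12 yr.

58.1 yr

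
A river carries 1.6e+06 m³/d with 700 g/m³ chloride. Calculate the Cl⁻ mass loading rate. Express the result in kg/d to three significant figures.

1.12e+06 kg/d

1.6e+06 m³/d = 18.52 m³/s.
Mass flux = Q·C = 18.52 m³/s × 700 g/m³ = 1.296e+04 g/s.
= 1.296e+04 g/s × 86.4 = 1.12e+06 kg/d.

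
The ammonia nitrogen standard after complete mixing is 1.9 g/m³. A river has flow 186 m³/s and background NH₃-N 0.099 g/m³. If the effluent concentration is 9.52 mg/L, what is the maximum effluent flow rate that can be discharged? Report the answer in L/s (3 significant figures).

44000 L/s

Mass balance at complete mixing: C_std·(Q_w + Q_r) = Q_w·C_e + Q_r·C_b.
Rearranging, Q_w = Q_r·(C_std − C_b)/(C_e − C_std) = 186·(1.9 − 0.099) / (9.52 − 1.9) = 43.96 m³/s.
= 4.396e+04 L/s.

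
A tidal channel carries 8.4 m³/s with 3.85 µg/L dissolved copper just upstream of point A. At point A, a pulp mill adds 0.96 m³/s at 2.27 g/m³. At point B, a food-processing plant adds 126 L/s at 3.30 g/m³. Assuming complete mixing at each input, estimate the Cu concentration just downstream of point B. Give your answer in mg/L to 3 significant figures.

3.85 µg/L = 0.00385 mg/L.
After input A: C = (8.4·0.00385 + 0.96·2.27) / 9.36 = 0.2363 mg/L.
126 L/s = 0.126 m³/s.
After input B: C = (9.36·0.2363 + 0.126·3.3) / 9.486 = 0.277 mg/L.

0.277 mg/L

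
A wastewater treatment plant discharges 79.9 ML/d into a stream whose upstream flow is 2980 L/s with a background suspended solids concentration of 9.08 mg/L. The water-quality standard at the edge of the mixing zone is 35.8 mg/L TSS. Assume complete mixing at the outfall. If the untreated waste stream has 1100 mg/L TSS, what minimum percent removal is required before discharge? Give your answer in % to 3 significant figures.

88.9 %

79.9 ML/d = 0.9248 m³/s.
2980 L/s = 2.98 m³/s.
Mass balance: 35.8·3.905 = 0.9248·Cₑ + 2.98·9.08.
Cₑ = (139.8 − 27.06) / 0.9248 = 121.9 mg/L.
Required removal = 1 − 121.9/1100 = 88.92 %.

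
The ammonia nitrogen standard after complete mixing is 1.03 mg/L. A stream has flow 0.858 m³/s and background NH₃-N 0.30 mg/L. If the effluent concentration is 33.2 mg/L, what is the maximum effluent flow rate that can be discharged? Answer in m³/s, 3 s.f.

Mass balance at complete mixing: C_std·(Q_w + Q_r) = Q_w·C_e + Q_r·C_b.
Rearranging, Q_w = Q_r·(C_std − C_b)/(C_e − C_std) = 0.858·(1.03 − 0.3) / (33.2 − 1.03) = 0.01947 m³/s.

0.0195 m³/s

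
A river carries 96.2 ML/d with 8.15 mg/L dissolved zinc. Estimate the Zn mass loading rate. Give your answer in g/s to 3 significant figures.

96.2 ML/d = 1.113 m³/s.
Mass flux = Q·C = 1.113 m³/s × 8.15 g/m³ = 9.074 g/s.

9.07 g/s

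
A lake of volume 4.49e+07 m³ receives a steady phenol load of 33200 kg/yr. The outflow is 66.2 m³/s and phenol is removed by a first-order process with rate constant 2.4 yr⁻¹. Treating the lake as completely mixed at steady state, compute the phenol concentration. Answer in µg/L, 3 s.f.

15.1 µg/L

Outflow Q = 66.2 m³/s × 3.156e+07 s/yr = 2.089e+09 m³/yr.
Steady-state CSTR mass balance: W = Q·C + k·V·C, so C = W/(Q + kV).
Q + kV = 2.089e+09 + 2.4·4.49e+07 = 2.197e+09 m³/yr.
C = 33200/2.197e+09 = 1.511e-05 kg/m³ = 0.01511 mg/L = 15.11 µg/L.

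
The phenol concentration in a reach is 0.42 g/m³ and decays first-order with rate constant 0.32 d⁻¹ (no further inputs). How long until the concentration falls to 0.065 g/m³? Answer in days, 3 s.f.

5.83 d

t = ln(C₀/C)/k = ln(0.42/0.065)/0.32 = 1.866/0.32 = 5.831 d.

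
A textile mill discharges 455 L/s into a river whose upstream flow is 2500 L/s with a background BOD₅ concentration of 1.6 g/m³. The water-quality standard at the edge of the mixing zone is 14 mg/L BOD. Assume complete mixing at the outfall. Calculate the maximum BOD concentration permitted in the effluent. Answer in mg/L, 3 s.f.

455 L/s = 0.455 m³/s.
2500 L/s = 2.5 m³/s.
Mass balance: 14·2.955 = 0.455·Cₑ + 2.5·1.6.
Cₑ = (41.37 − 4) / 0.455 = 82.13 mg/L.

82.1 mg/L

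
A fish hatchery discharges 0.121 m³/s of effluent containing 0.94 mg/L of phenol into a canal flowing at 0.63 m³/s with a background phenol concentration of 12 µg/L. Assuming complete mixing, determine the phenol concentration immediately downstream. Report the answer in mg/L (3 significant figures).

12 µg/L = 0.012 mg/L.
Flow-weighted mixing gives C = (0.121·0.94 + 0.63·0.012) / (0.121 + 0.63) = 0.1213/0.751 = 0.1615 mg/L.

0.162 mg/L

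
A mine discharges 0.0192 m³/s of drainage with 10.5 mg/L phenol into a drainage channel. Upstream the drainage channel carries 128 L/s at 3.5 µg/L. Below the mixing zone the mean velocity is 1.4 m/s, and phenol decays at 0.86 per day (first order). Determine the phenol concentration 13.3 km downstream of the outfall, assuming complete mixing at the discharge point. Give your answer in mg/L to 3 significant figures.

128 L/s = 0.128 m³/s.
3.5 µg/L = 0.0035 mg/L.
After complete mixing, C₀ = (0.0192·10.5 + 0.128·0.0035) / 0.1472 = 1.373 mg/L.
Travel time t = 1.33e+04 m / 1.4 m/s = 9500 s = 0.11 d.
C = 1.373·exp(−0.86·0.11) = 1.373·0.9098 = 1.249 mg/L.

1.25 mg/L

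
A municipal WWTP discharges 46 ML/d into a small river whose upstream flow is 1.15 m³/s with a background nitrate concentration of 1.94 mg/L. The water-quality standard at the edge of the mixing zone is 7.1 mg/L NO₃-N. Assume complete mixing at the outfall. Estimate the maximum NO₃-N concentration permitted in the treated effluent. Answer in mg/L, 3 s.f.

46 ML/d = 0.5324 m³/s.
Mass balance: 7.1·1.682 = 0.5324·Cₑ + 1.15·1.94.
Cₑ = (11.95 − 2.231) / 0.5324 = 18.25 mg/L.

18.2 mg/L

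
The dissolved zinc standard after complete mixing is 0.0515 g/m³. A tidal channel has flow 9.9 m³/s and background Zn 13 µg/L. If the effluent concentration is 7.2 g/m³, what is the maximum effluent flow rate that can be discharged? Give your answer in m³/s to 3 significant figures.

13 µg/L = 0.013 mg/L.
Mass balance at complete mixing: C_std·(Q_w + Q_r) = Q_w·C_e + Q_r·C_b.
Rearranging, Q_w = Q_r·(C_std − C_b)/(C_e − C_std) = 9.9·(0.0515 − 0.013) / (7.2 − 0.0515) = 0.05332 m³/s.

0.0533 m³/s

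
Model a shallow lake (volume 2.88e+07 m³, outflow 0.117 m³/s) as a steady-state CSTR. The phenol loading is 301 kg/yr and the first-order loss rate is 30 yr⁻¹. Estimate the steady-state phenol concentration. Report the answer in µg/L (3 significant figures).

0.347 µg/L

Outflow Q = 0.117 m³/s × 3.156e+07 s/yr = 3.692e+06 m³/yr.
Steady-state CSTR mass balance: W = Q·C + k·V·C, so C = W/(Q + kV).
Q + kV = 3.692e+06 + 30·2.88e+07 = 8.677e+08 m³/yr.
C = 301/8.677e+08 = 3.469e-07 kg/m³ = 0.0003469 mg/L = 0.3469 µg/L.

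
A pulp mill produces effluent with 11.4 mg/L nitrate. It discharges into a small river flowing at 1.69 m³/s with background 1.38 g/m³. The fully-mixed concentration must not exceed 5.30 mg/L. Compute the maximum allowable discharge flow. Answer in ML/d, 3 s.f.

93.8 ML/d

Mass balance at complete mixing: C_std·(Q_w + Q_r) = Q_w·C_e + Q_r·C_b.
Rearranging, Q_w = Q_r·(C_std − C_b)/(C_e − C_std) = 1.69·(5.3 − 1.38) / (11.4 − 5.3) = 1.086 m³/s.
= 93.83 ML/d.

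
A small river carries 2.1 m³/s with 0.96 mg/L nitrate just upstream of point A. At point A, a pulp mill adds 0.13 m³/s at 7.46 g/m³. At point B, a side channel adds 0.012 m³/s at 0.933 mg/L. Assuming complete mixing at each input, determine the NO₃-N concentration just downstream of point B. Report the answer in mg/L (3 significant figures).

After input A: C = (2.1·0.96 + 0.13·7.46) / 2.23 = 1.339 mg/L.
After input B: C = (2.23·1.339 + 0.012·0.933) / 2.242 = 1.337 mg/L.

1.34 mg/L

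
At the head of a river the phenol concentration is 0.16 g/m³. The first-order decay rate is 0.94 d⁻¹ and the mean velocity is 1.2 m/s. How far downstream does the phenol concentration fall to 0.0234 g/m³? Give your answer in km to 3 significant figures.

212 km

From C = C₀·e^(−kt), t = ln(C₀/C)/k = ln(0.16/0.0234)/0.94 = 1.922/0.94 = 2.045 d.
Distance = v·t = 1.2 m/s × 1.767e+05 s = 2.12e+05 m = 212 km.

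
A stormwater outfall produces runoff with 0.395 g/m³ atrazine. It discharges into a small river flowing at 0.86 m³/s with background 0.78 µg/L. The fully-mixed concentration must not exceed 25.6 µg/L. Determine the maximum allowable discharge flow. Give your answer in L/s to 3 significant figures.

0.78 µg/L = 0.00078 mg/L.
25.6 µg/L = 0.0256 mg/L.
Mass balance at complete mixing: C_std·(Q_w + Q_r) = Q_w·C_e + Q_r·C_b.
Rearranging, Q_w = Q_r·(C_std − C_b)/(C_e − C_std) = 0.86·(0.0256 − 0.00078) / (0.395 − 0.0256) = 0.05778 m³/s.
= 57.78 L/s.

57.8 L/s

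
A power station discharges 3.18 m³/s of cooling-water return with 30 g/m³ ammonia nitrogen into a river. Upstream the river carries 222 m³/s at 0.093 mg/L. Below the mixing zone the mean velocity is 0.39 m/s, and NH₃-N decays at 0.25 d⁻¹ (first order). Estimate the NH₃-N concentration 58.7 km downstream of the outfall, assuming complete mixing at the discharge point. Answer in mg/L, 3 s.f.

0.333 mg/L

After complete mixing, C₀ = (3.18·30 + 222·0.093) / 225.2 = 0.5153 mg/L.
Travel time t = 5.87e+04 m / 0.39 m/s = 1.505e+05 s = 1.742 d.
C = 0.5153·exp(−0.25·1.742) = 0.5153·0.6469 = 0.3334 mg/L.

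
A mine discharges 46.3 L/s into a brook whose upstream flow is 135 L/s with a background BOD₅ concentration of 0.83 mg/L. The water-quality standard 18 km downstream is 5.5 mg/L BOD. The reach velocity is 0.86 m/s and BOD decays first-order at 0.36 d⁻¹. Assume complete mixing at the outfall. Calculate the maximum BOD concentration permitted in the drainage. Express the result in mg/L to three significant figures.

46.3 L/s = 0.0463 m³/s.
135 L/s = 0.135 m³/s.
Travel time to the compliance point: t = 1.8e+04/0.86 = 2.093e+04 s = 0.2422 d; decay factor exp(−0.36·0.2422) = 0.9165.
So the concentration just after mixing may be at most 5.5/0.9165 = 6.001 mg/L.
Mass balance: 6.001·0.1813 = 0.0463·Cₑ + 0.135·0.83.
Cₑ = (1.088 − 0.112) / 0.0463 = 21.08 mg/L.

21.1 mg/L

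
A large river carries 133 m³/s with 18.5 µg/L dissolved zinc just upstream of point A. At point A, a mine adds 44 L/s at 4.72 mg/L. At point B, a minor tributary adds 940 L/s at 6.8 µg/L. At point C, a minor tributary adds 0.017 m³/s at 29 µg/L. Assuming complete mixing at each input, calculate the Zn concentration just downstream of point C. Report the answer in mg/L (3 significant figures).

18.5 µg/L = 0.0185 mg/L.
44 L/s = 0.044 m³/s.
After input A: C = (133·0.0185 + 0.044·4.72) / 133 = 0.02005 mg/L.
940 L/s = 0.94 m³/s.
6.8 µg/L = 0.0068 mg/L.
After input B: C = (133·0.02005 + 0.94·0.0068) / 134 = 0.01996 mg/L.
29 µg/L = 0.029 mg/L.
After input C: C = (134·0.01996 + 0.017·0.029) / 134 = 0.01996 mg/L.

0.0200 mg/L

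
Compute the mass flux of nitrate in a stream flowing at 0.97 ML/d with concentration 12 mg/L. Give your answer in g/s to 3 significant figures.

0.135 g/s

0.97 ML/d = 0.01123 m³/s.
Mass flux = Q·C = 0.01123 m³/s × 12 g/m³ = 0.1347 g/s.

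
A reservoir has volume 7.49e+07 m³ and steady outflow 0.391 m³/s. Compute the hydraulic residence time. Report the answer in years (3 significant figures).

6.07 yr

Q = 0.391 m³/s × 3.156e+07 s/yr = 1.234e+07 m³/yr.
Hydraulic residence time τ = V/Q = 7.49e+07/1.234e+07 = 6.07 yr.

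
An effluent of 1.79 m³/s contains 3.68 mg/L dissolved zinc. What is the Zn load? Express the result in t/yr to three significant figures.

Mass flux = Q·C = 1.79 m³/s × 3.68 g/m³ = 6.587 g/s.
= 6.587 g/s × 31.56 = 207.9 t/yr.

208 t/yr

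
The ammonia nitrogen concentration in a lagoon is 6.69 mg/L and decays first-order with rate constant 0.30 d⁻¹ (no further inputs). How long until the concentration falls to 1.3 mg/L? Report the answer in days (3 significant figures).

5.46 d

t = ln(C₀/C)/k = ln(6.69/1.3)/0.30 = 1.638/0.30 = 5.461 d.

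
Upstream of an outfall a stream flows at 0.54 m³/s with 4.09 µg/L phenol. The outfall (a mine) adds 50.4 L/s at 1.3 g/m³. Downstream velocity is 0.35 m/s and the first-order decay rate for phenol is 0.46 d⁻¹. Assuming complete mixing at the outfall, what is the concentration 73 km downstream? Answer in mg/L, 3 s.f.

50.4 L/s = 0.0504 m³/s.
4.09 µg/L = 0.00409 mg/L.
After complete mixing, C₀ = (0.0504·1.3 + 0.54·0.00409) / 0.5904 = 0.1147 mg/L.
Travel time t = 7.3e+04 m / 0.35 m/s = 2.086e+05 s = 2.414 d.
C = 0.1147·exp(−0.46·2.414) = 0.1147·0.3294 = 0.03779 mg/L.

0.0378 mg/L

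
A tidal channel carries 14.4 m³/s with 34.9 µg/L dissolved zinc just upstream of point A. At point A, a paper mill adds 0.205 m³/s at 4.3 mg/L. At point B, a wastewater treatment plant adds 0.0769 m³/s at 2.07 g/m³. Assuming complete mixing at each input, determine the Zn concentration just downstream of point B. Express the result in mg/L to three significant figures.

0.105 mg/L

34.9 µg/L = 0.0349 mg/L.
After input A: C = (14.4·0.0349 + 0.205·4.3) / 14.61 = 0.09477 mg/L.
After input B: C = (14.61·0.09477 + 0.0769·2.07) / 14.68 = 0.1051 mg/L.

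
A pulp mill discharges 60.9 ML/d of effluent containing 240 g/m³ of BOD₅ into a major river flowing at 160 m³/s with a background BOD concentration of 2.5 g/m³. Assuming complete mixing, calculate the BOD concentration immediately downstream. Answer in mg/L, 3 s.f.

60.9 ML/d = 0.7049 m³/s.
Conservation of mass across the mixing zone: C = (0.7049·240 + 160·2.5) / (0.7049 + 160) = 569.2/160.7 = 3.542 mg/L.

3.54 mg/L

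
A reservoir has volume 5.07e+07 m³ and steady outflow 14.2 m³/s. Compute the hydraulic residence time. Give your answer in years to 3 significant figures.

0.113 yr

Q = 14.2 m³/s × 3.156e+07 s/yr = 4.481e+08 m³/yr.
Hydraulic residence time τ = V/Q = 5.07e+07/4.481e+08 = 0.1131 yr.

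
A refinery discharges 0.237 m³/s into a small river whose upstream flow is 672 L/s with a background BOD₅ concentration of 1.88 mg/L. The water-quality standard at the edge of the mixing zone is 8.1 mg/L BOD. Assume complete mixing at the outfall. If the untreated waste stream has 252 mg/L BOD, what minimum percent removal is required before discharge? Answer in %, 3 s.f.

89.8 %

672 L/s = 0.672 m³/s.
Mass balance: 8.1·0.909 = 0.237·Cₑ + 0.672·1.88.
Cₑ = (7.363 − 1.263) / 0.237 = 25.74 mg/L.
Required removal = 1 − 25.74/252 = 89.79 %.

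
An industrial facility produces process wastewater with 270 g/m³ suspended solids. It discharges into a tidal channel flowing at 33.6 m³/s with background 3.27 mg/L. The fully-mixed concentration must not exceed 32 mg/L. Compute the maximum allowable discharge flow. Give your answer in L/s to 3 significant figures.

Mass balance at complete mixing: C_std·(Q_w + Q_r) = Q_w·C_e + Q_r·C_b.
Rearranging, Q_w = Q_r·(C_std − C_b)/(C_e − C_std) = 33.6·(32 − 3.27) / (270 − 32) = 4.056 m³/s.
= 4056 L/s.

4060 L/s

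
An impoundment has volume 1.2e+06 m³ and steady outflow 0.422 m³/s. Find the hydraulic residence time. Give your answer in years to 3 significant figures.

Q = 0.422 m³/s × 3.156e+07 s/yr = 1.332e+07 m³/yr.
Hydraulic residence time τ = V/Q = 1.2e+06/1.332e+07 = 0.09011 yr.

0.0901 yr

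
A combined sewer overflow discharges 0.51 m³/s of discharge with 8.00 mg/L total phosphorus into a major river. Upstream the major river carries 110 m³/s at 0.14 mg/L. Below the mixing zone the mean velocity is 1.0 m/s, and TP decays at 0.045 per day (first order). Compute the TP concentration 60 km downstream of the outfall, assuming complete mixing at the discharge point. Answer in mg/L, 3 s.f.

After complete mixing, C₀ = (0.51·8 + 110·0.14) / 110.5 = 0.1763 mg/L.
Travel time t = 6e+04 m / 1.0 m/s = 6e+04 s = 0.6944 d.
C = 0.1763·exp(−0.045·0.6944) = 0.1763·0.9692 = 0.1709 mg/L.

0.171 mg/L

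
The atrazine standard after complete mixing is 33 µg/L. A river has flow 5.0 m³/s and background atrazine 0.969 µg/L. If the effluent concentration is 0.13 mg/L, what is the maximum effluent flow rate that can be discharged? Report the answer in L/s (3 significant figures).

1650 L/s

0.969 µg/L = 0.000969 mg/L.
33 µg/L = 0.033 mg/L.
Mass balance at complete mixing: C_std·(Q_w + Q_r) = Q_w·C_e + Q_r·C_b.
Rearranging, Q_w = Q_r·(C_std − C_b)/(C_e − C_std) = 5.0·(0.033 − 0.000969) / (0.13 − 0.033) = 1.651 m³/s.
= 1651 L/s.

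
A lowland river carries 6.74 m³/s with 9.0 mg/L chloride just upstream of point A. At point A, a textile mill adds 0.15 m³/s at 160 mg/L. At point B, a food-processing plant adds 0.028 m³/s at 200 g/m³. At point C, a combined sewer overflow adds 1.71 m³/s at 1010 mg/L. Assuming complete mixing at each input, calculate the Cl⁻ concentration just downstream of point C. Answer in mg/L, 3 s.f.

211 mg/L

After input A: C = (6.74·9 + 0.15·160) / 6.89 = 12.29 mg/L.
After input B: C = (6.89·12.29 + 0.028·200) / 6.918 = 13.05 mg/L.
After input C: C = (6.918·13.05 + 1.71·1010) / 8.628 = 210.6 mg/L.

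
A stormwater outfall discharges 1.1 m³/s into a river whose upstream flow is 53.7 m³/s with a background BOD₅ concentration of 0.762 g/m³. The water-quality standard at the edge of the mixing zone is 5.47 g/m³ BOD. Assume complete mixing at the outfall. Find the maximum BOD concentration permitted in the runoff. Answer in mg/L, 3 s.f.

235 mg/L

Mass balance: 5.47·54.8 = 1.1·Cₑ + 53.7·0.762.
Cₑ = (299.8 − 40.92) / 1.1 = 235.3 mg/L.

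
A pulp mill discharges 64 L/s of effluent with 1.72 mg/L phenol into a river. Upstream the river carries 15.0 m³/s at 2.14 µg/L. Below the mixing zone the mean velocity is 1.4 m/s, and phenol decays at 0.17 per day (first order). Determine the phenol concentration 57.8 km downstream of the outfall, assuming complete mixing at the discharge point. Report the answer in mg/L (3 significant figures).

64 L/s = 0.064 m³/s.
2.14 µg/L = 0.00214 mg/L.
After complete mixing, C₀ = (0.064·1.72 + 15·0.00214) / 15.06 = 0.009438 mg/L.
Travel time t = 5.78e+04 m / 1.4 m/s = 4.129e+04 s = 0.4778 d.
C = 0.009438·exp(−0.17·0.4778) = 0.009438·0.922 = 0.008702 mg/L.

0.00870 mg/L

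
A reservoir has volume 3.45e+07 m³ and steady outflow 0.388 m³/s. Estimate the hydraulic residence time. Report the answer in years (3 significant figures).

Q = 0.388 m³/s × 3.156e+07 s/yr = 1.224e+07 m³/yr.
Hydraulic residence time τ = V/Q = 3.45e+07/1.224e+07 = 2.818 yr.

2.82 yr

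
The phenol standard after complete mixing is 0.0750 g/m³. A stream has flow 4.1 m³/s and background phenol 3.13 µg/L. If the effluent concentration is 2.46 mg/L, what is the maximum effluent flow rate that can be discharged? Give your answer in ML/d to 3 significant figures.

10.7 ML/d

3.13 µg/L = 0.00313 mg/L.
Mass balance at complete mixing: C_std·(Q_w + Q_r) = Q_w·C_e + Q_r·C_b.
Rearranging, Q_w = Q_r·(C_std − C_b)/(C_e − C_std) = 4.1·(0.075 − 0.00313) / (2.46 − 0.075) = 0.1236 m³/s.
= 10.67 ML/d.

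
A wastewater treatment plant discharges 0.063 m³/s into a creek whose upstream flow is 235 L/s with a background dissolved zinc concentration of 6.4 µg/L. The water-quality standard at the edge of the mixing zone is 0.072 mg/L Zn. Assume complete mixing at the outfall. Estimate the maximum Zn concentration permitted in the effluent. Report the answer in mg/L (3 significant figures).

0.317 mg/L

235 L/s = 0.235 m³/s.
6.4 µg/L = 0.0064 mg/L.
Mass balance: 0.072·0.298 = 0.063·Cₑ + 0.235·0.0064.
Cₑ = (0.02146 − 0.001504) / 0.063 = 0.3167 mg/L.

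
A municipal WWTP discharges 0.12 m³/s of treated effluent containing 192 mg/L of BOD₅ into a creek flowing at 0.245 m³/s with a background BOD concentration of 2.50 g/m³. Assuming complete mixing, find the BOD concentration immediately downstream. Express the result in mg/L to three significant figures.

By mass balance at complete mixing, C = (0.12·192 + 0.245·2.5) / (0.12 + 0.245) = 23.65/0.365 = 64.8 mg/L.

64.8 mg/L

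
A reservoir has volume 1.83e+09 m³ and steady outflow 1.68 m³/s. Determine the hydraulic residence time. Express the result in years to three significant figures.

Q = 1.68 m³/s × 3.156e+07 s/yr = 5.302e+07 m³/yr.
Hydraulic residence time τ = V/Q = 1.83e+09/5.302e+07 = 34.52 yr.

34.5 yr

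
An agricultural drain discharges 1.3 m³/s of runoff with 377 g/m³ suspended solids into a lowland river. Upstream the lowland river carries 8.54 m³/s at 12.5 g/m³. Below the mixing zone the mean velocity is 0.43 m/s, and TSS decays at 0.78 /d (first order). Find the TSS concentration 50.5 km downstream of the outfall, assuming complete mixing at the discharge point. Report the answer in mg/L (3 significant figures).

After complete mixing, C₀ = (1.3·377 + 8.54·12.5) / 9.84 = 60.66 mg/L.
Travel time t = 5.05e+04 m / 0.43 m/s = 1.174e+05 s = 1.359 d.
C = 60.66·exp(−0.78·1.359) = 60.66·0.3464 = 21.01 mg/L.

21.0 mg/L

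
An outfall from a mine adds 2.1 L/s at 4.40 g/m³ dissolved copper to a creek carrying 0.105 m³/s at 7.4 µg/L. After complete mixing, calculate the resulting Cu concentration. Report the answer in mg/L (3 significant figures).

0.0935 mg/L

2.1 L/s = 0.0021 m³/s.
7.4 µg/L = 0.0074 mg/L.
Flow-weighted mixing gives C = (0.0021·4.4 + 0.105·0.0074) / (0.0021 + 0.105) = 0.01002/0.1071 = 0.09353 mg/L.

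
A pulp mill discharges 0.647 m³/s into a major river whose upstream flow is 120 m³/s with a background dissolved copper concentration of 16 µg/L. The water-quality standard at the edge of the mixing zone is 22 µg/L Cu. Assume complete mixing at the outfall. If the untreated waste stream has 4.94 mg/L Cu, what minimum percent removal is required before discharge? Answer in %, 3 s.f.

77.0 %

16 µg/L = 0.016 mg/L.
22 µg/L = 0.022 mg/L.
Mass balance: 0.022·120.6 = 0.647·Cₑ + 120·0.016.
Cₑ = (2.654 − 1.92) / 0.647 = 1.135 mg/L.
Required removal = 1 − 1.135/4.94 = 77.03 %.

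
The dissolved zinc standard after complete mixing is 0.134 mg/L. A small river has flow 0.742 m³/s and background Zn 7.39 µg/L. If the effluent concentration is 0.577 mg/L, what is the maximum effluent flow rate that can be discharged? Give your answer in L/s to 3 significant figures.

212 L/s

7.39 µg/L = 0.00739 mg/L.
Mass balance at complete mixing: C_std·(Q_w + Q_r) = Q_w·C_e + Q_r·C_b.
Rearranging, Q_w = Q_r·(C_std − C_b)/(C_e − C_std) = 0.742·(0.134 − 0.00739) / (0.577 − 0.134) = 0.2121 m³/s.
= 212.1 L/s.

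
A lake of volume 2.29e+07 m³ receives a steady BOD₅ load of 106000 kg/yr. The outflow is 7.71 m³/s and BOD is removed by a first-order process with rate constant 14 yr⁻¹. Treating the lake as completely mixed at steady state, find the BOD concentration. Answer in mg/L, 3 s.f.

Outflow Q = 7.71 m³/s × 3.156e+07 s/yr = 2.433e+08 m³/yr.
Steady-state CSTR mass balance: W = Q·C + k·V·C, so C = W/(Q + kV).
Q + kV = 2.433e+08 + 14·2.29e+07 = 5.639e+08 m³/yr.
C = 106000/5.639e+08 = 0.000188 kg/m³ = 0.188 mg/L.

0.188 mg/L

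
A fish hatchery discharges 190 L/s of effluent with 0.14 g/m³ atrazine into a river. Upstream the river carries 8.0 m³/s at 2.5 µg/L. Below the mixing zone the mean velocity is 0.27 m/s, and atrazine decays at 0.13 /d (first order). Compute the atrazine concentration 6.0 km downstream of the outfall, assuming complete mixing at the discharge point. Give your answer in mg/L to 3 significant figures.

0.00550 mg/L

190 L/s = 0.19 m³/s.
2.5 µg/L = 0.0025 mg/L.
After complete mixing, C₀ = (0.19·0.14 + 8·0.0025) / 8.19 = 0.00569 mg/L.
Travel time t = 6000 m / 0.27 m/s = 2.222e+04 s = 0.2572 d.
C = 0.00569·exp(−0.13·0.2572) = 0.00569·0.9671 = 0.005503 mg/L.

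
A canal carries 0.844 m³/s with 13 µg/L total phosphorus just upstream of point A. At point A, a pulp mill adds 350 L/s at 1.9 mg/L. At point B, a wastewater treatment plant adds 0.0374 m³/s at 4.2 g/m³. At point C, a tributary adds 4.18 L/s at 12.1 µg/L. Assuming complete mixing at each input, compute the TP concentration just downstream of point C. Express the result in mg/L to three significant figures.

13 µg/L = 0.013 mg/L.
350 L/s = 0.35 m³/s.
After input A: C = (0.844·0.013 + 0.35·1.9) / 1.194 = 0.5661 mg/L.
After input B: C = (1.194·0.5661 + 0.0374·4.2) / 1.231 = 0.6765 mg/L.
4.18 L/s = 0.00418 m³/s.
12.1 µg/L = 0.0121 mg/L.
After input C: C = (1.231·0.6765 + 0.00418·0.0121) / 1.236 = 0.6743 mg/L.

0.674 mg/L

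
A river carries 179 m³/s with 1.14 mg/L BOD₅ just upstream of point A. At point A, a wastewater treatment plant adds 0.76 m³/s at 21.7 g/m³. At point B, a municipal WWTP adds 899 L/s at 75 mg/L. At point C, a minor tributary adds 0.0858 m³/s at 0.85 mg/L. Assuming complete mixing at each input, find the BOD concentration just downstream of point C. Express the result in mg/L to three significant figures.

1.59 mg/L

After input A: C = (179·1.14 + 0.76·21.7) / 179.8 = 1.227 mg/L.
899 L/s = 0.899 m³/s.
After input B: C = (179.8·1.227 + 0.899·75) / 180.7 = 1.594 mg/L.
After input C: C = (180.7·1.594 + 0.0858·0.85) / 180.7 = 1.594 mg/L.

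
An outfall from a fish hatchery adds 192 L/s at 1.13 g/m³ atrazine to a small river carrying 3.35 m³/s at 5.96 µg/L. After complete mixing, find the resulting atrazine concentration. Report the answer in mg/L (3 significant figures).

0.0669 mg/L

192 L/s = 0.192 m³/s.
5.96 µg/L = 0.00596 mg/L.
Conservation of mass across the mixing zone: C = (0.192·1.13 + 3.35·0.00596) / (0.192 + 3.35) = 0.2369/3.542 = 0.06689 mg/L.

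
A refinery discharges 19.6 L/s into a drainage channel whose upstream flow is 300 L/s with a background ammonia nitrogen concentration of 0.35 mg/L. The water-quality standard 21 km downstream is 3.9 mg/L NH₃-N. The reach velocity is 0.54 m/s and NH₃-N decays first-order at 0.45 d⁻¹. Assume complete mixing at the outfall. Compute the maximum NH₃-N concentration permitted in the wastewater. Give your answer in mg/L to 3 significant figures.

72.5 mg/L

19.6 L/s = 0.0196 m³/s.
300 L/s = 0.3 m³/s.
Travel time to the compliance point: t = 2.1e+04/0.54 = 3.889e+04 s = 0.4501 d; decay factor exp(−0.45·0.4501) = 0.8166.
So the concentration just after mixing may be at most 3.9/0.8166 = 4.776 mg/L.
Mass balance: 4.776·0.3196 = 0.0196·Cₑ + 0.3·0.35.
Cₑ = (1.526 − 0.105) / 0.0196 = 72.51 mg/L.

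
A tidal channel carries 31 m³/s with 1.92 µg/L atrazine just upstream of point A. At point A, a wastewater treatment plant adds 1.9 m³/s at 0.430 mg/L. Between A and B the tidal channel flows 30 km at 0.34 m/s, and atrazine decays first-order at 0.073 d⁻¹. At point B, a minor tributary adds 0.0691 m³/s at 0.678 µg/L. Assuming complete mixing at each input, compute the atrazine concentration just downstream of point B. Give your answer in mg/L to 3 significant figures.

0.0247 mg/L

1.92 µg/L = 0.00192 mg/L.
After input A: C = (31·0.00192 + 1.9·0.43) / 32.9 = 0.02664 mg/L.
Over the 30 km reach to input B (t = 8.824e+04 s = 1.021 d), decay gives C = 0.02664·exp(−0.073·1.021) = 0.02473 mg/L.
0.678 µg/L = 0.000678 mg/L.
After input B: C = (32.9·0.02473 + 0.0691·0.000678) / 32.97 = 0.02468 mg/L.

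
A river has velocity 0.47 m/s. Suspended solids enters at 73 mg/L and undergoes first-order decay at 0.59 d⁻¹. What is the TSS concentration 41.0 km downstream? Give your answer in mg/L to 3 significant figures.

Travel time t = 41.0 km / 0.47 m/s = 4.1e+04/0.47 = 8.723e+04 s = 1.01 d.
First-order decay: C = 73·exp(−0.59·1.01) = 73·0.5512 = 40.24 mg/L.

40.2 mg/L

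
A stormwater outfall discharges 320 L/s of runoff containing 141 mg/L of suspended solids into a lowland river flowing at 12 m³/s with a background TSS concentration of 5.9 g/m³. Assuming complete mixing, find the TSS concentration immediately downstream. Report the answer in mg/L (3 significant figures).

320 L/s = 0.32 m³/s.
By mass balance at complete mixing, C = (0.32·141 + 12·5.9) / (0.32 + 12) = 115.9/12.32 = 9.409 mg/L.

9.41 mg/L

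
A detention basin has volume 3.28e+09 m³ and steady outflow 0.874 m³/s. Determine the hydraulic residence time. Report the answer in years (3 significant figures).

119 yr

Q = 0.874 m³/s × 3.156e+07 s/yr = 2.758e+07 m³/yr.
Hydraulic residence time τ = V/Q = 3.28e+09/2.758e+07 = 118.9 yr.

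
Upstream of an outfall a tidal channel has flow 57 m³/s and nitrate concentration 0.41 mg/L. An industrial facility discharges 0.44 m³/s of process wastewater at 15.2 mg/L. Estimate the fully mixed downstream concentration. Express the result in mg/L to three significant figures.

0.523 mg/L

Flow-weighted mixing gives C = (0.44·15.2 + 57·0.41) / (0.44 + 57) = 30.06/57.44 = 0.5233 mg/L.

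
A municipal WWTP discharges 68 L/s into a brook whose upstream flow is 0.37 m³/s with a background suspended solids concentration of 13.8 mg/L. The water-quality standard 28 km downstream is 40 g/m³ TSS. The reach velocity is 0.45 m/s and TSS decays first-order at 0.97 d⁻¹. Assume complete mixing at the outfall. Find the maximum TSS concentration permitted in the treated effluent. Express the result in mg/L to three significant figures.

68 L/s = 0.068 m³/s.
Travel time to the compliance point: t = 2.8e+04/0.45 = 6.222e+04 s = 0.7202 d; decay factor exp(−0.97·0.7202) = 0.4973.
So the concentration just after mixing may be at most 40/0.4973 = 80.43 mg/L.
Mass balance: 80.43·0.438 = 0.068·Cₑ + 0.37·13.8.
Cₑ = (35.23 − 5.106) / 0.068 = 443 mg/L.

443 mg/L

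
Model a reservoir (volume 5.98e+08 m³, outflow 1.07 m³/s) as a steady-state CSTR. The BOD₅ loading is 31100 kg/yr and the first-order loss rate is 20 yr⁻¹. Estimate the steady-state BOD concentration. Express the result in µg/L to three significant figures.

2.59 µg/L

Outflow Q = 1.07 m³/s × 3.156e+07 s/yr = 3.377e+07 m³/yr.
Steady-state CSTR mass balance: W = Q·C + k·V·C, so C = W/(Q + kV).
Q + kV = 3.377e+07 + 20·5.98e+08 = 1.199e+10 m³/yr.
C = 31100/1.199e+10 = 2.593e-06 kg/m³ = 0.002593 mg/L = 2.593 µg/L.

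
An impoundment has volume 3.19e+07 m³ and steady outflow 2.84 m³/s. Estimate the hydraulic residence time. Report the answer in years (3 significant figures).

Q = 2.84 m³/s × 3.156e+07 s/yr = 8.962e+07 m³/yr.
Hydraulic residence time τ = V/Q = 3.19e+07/8.962e+07 = 0.3559 yr.

0.356 yr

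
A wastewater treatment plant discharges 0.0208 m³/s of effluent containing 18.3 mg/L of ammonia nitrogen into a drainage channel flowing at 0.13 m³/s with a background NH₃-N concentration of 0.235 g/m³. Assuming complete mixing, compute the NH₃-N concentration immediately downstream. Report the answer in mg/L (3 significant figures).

2.73 mg/L

By mass balance at complete mixing, C = (0.0208·18.3 + 0.13·0.235) / (0.0208 + 0.13) = 0.4112/0.1508 = 2.727 mg/L.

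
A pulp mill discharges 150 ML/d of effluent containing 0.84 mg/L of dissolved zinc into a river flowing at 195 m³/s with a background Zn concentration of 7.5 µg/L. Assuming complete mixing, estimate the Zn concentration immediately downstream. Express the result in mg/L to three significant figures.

150 ML/d = 1.736 m³/s.
7.5 µg/L = 0.0075 mg/L.
Flow-weighted mixing gives C = (1.736·0.84 + 195·0.0075) / (1.736 + 195) = 2.921/196.7 = 0.01485 mg/L.

0.0148 mg/L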